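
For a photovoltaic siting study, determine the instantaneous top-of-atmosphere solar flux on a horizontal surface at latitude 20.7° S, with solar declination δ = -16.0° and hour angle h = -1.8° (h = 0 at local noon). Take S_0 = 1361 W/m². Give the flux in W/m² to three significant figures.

1.36e+03 W/m²

cos θ_z = sin ϕ sin δ + cos ϕ cos δ cos h = 0.097431 + 0.898763 = 0.996194.
Flux = S_0 · cos θ_z = 1361 × 0.996194 = 1356 W/m².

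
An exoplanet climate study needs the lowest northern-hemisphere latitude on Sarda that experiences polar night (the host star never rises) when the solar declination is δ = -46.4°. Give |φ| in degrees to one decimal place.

|φ| = 43.6°

Polar night requires cos H₀ = −tan φ tan δ ≥ 1, i.e. tan φ tan δ ≤ −1.
The boundary is |tan φ| · |tan δ| = 1, so |φ| = 90° − |δ| = 90° − 46.4° = 43.6° in the northern hemisphere.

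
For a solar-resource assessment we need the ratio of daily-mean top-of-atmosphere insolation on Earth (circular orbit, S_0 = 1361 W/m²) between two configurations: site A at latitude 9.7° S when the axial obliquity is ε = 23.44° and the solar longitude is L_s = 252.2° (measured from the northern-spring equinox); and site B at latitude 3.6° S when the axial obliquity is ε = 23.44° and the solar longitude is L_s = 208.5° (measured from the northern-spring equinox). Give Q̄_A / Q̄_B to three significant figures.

— Configuration A (ϕ=-9.7°):
Solar declination: sin δ = sin ε · sin L_s = sin 23.44° × sin 252.2° = -0.37875, so δ = -22.256°.
cos h₀ = −tan(-9.7°) tan(-22.256°) = -0.0700, h₀ = 1.6408 rad.
Bracket: h₀ sin ϕ sin δ + cos ϕ cos δ sin h₀ = 1.6408×-0.16849×-0.37875 + 0.98570×0.92550×0.99755 = 0.104709 + 0.910030 = 1.014739.
Q̄ = (S_0/π) × [bracket] = (1361/π) × 1.014739 = 439.60 W/m².
— Configuration B (ϕ=-3.6°):
Solar declination: sin δ = sin ε · sin L_s = sin 23.44° × sin 208.5° = -0.18981, so δ = -10.942°.
cos h₀ = −tan(-3.6°) tan(-10.942°) = -0.0122, h₀ = 1.5830 rad.
Bracket: h₀ sin ϕ sin δ + cos ϕ cos δ sin h₀ = 1.5830×-0.06279×-0.18981 + 0.99803×0.98182×0.99993 = 0.018866 + 0.979817 = 0.998683.
Q̄ = (S_0/π) × [bracket] = (1361/π) × 0.998683 = 432.65 W/m².
Ratio Q̄_A / Q̄_B = 439.60 / 432.65 = 1.016.

Q̄_A / Q̄_B ≈ 1.02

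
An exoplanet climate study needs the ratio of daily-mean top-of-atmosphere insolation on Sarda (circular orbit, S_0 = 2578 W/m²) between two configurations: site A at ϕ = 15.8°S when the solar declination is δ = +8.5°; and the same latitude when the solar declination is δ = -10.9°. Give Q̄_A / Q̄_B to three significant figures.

— Configuration A (ϕ=-15.8°):
cos h₀ = −tan(-15.8°) tan(+8.500°) = 0.0423, h₀ = 1.5285 rad.
Bracket: h₀ sin ϕ sin δ + cos ϕ cos δ sin h₀ = 1.5285×-0.27228×0.14781 + 0.96222×0.98902×0.99911 = -0.061516 + 0.950808 = 0.889292.
Q̄ = (S_0/π) × [bracket] = (2578/π) × 0.889292 = 729.76 W/m².
— Configuration B (ϕ=-15.8°):
cos h₀ = −tan(-15.8°) tan(-10.900°) = -0.0545, h₀ = 1.6253 rad.
Bracket: h₀ sin ϕ sin δ + cos ϕ cos δ sin h₀ = 1.6253×-0.27228×-0.18910 + 0.96222×0.98196×0.99851 = 0.083684 + 0.943454 = 1.027138.
Q̄ = (S_0/π) × [bracket] = (2578/π) × 1.027138 = 842.87 W/m².
Ratio Q̄_A / Q̄_B = 729.76 / 842.87 = 0.8658.

Q̄_A / Q̄_B ≈ 0.866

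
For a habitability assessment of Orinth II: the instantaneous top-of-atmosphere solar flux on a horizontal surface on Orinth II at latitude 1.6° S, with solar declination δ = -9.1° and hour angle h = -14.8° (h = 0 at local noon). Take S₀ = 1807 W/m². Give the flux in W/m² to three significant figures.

cos θ_z = sin φ sin δ + cos φ cos δ cos h = 0.004416 + 0.954283 = 0.958699.
Flux = S₀ · cos θ_z = 1807 × 0.958699 = 1732 W/m².

1.73e+03 W/m²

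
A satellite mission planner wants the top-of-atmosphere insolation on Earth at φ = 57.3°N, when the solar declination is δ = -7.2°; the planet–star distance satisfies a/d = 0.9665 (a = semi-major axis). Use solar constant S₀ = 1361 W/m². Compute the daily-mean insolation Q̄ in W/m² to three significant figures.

Q̄ ≈ 154 W/m²

cos H₀ = −tan(+57.3°) tan(-7.200°) = 0.1968, H₀ = 1.3727 rad.
Bracket: H₀ sin φ sin δ + cos φ cos δ sin H₀ = 1.3727×0.84151×-0.12533 + 0.54024×0.99211×0.98045 = -0.144774 + 0.525499 = 0.380725.
Inverse-square distance factor (a/d)² = 0.9665² = 0.934122.
Q̄ = (S₀/π) × 0.934122 × [bracket] = (1361/π) × 0.934122 × 0.380725 = 154.1 W/m².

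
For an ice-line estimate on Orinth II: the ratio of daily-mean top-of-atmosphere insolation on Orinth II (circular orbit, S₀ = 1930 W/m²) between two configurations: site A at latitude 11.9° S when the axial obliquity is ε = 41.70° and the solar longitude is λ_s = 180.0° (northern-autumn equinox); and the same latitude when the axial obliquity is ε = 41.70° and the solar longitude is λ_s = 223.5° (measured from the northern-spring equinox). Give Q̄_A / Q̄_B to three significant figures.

Q̄_A / Q̄_B ≈ 0.956

— Configuration A (φ=-11.9°):
Solar declination: sin δ = sin ε · sin λ_s = sin 41.70° × sin 180.0° = 0.00000, so δ = +0.000°.
cos H₀ = −tan(-11.9°) tan(+0.000°) = 0.0000, H₀ = 1.5708 rad.
Bracket: H₀ sin φ sin δ + cos φ cos δ sin H₀ = 1.5708×-0.20620×0.00000 + 0.97851×1.00000×1.00000 = -0.000000 + 0.978510 = 0.978510.
Q̄ = (S₀/π) × [bracket] = (1930/π) × 0.978510 = 601.14 W/m².
— Configuration B (φ=-11.9°):
Solar declination: sin δ = sin ε · sin λ_s = sin 41.70° × sin 223.5° = -0.45791, so δ = -27.253°.
cos H₀ = −tan(-11.9°) tan(-27.253°) = -0.1085, H₀ = 1.6796 rad.
Bracket: H₀ sin φ sin δ + cos φ cos δ sin H₀ = 1.6796×-0.20620×-0.45791 + 0.97851×0.88900×0.99409 = 0.158590 + 0.864754 = 1.023344.
Q̄ = (S₀/π) × [bracket] = (1930/π) × 1.023344 = 628.68 W/m².
Ratio Q̄_A / Q̄_B = 601.14 / 628.68 = 0.9562.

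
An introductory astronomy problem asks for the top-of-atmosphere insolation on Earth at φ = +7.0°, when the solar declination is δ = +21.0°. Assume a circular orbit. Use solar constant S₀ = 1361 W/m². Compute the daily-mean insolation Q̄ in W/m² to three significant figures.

cos H₀ = −tan(+7.0°) tan(+21.000°) = -0.0471, H₀ = 1.6179 rad.
Bracket: H₀ sin φ sin δ + cos φ cos δ sin H₀ = 1.6179×0.12187×0.35837 + 0.99255×0.93358×0.99889 = 0.070661 + 0.925596 = 0.996257.
Q̄ = (S₀/π) × [bracket] = (1361/π) × 0.996257 = 431.6 W/m².

Q̄ ≈ 432 W/m²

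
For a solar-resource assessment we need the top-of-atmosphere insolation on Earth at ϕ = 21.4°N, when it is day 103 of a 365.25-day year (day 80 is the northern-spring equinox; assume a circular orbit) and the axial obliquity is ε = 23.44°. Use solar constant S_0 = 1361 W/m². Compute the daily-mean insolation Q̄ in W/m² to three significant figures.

Q̄ ≈ 437 W/m²

Solar longitude: L_s = 360° × (103 − 80)/365.25 = 22.669°.
sin δ = sin 23.44° × sin 22.669° = 0.15331, so δ = +8.819°.
cos h₀ = −tan(+21.4°) tan(+8.819°) = -0.0608, h₀ = 1.6316 rad.
Bracket: h₀ sin ϕ sin δ + cos ϕ cos δ sin h₀ = 1.6316×0.36488×0.15331 + 0.93106×0.98818×0.99815 = 0.091271 + 0.918353 = 1.009624.
Q̄ = (S_0/π) × [bracket] = (1361/π) × 1.009624 = 437.4 W/m².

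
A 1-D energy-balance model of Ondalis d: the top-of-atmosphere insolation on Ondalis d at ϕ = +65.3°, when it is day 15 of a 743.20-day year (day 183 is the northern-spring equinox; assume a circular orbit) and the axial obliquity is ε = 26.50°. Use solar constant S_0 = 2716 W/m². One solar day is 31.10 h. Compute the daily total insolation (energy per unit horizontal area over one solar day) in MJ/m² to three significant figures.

Solar longitude: L_s = 360° × (15 − 183)/743.20 = -81.378°, i.e. -81.378° + 360° = 278.622°.
sin δ = sin 26.50° × sin 278.622° = -0.44116, so δ = -26.178°.
cos h₀ = −tan(+65.3°) tan(-26.178°) = 1.0688 ≥ 1 ⇒ polar night, h₀ = 0 and Q̄ = 0.
Daily total = Q̄ × 31.10 h × 3600 s/h = 0.00 MJ/m².

0.00 MJ/m²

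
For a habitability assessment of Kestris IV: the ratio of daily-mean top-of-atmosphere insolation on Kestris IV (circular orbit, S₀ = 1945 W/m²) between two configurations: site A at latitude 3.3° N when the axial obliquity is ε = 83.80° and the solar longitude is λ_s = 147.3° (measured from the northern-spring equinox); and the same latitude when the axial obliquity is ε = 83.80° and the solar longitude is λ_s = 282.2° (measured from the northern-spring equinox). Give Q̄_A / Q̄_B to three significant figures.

— Configuration A (φ=+3.3°):
Solar declination: sin δ = sin ε · sin λ_s = sin 83.80° × sin 147.3° = 0.53708, so δ = +32.485°.
cos H₀ = −tan(+3.3°) tan(+32.485°) = -0.0367, H₀ = 1.6075 rad.
Bracket: H₀ sin φ sin δ + cos φ cos δ sin H₀ = 1.6075×0.05756×0.53708 + 0.99834×0.84353×0.99933 = 0.049695 + 0.841566 = 0.891261.
Q̄ = (S₀/π) × [bracket] = (1945/π) × 0.891261 = 551.79 W/m².
— Configuration B (φ=+3.3°):
Solar declination: sin δ = sin ε · sin λ_s = sin 83.80° × sin 282.2° = -0.97170, so δ = -76.336°.
cos H₀ = −tan(+3.3°) tan(-76.336°) = 0.2372, H₀ = 1.3313 rad.
Bracket: H₀ sin φ sin δ + cos φ cos δ sin H₀ = 1.3313×0.05756×-0.97170 + 0.99834×0.23622×0.97147 = -0.074461 + 0.229100 = 0.154639.
Q̄ = (S₀/π) × [bracket] = (1945/π) × 0.154639 = 95.739 W/m².
Ratio Q̄_A / Q̄_B = 551.79 / 95.739 = 5.763.

Q̄_A / Q̄_B ≈ 5.76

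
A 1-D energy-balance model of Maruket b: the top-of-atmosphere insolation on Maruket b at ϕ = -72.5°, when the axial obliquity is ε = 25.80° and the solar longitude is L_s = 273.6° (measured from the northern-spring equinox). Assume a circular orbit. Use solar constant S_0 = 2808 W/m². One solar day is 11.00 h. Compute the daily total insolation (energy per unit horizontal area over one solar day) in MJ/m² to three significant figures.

46.1 MJ/m²

Solar declination: sin δ = sin ε · sin L_s = sin 25.80° × sin 273.6° = -0.43437, so δ = -25.745°.
cos h₀ = −tan(-72.5°) tan(-25.745°) = -1.5295 ≤ −1 ⇒ polar day, h₀ = π.
Bracket: h₀ sin ϕ sin δ + cos ϕ cos δ sin h₀ = 3.1416×-0.95372×-0.43437 + 0.30071×0.90073×0.00000 = 1.301462 + 0.000000 = 1.301462.
Q̄ = (S_0/π) × [bracket] = (2808/π) × 1.301462 = 1163.3 W/m².
Daily total = Q̄ × 11.00 h × 3600 s/h = 1163.3 × 11.00 × 3600 / 10⁶ = 46.07 MJ/m².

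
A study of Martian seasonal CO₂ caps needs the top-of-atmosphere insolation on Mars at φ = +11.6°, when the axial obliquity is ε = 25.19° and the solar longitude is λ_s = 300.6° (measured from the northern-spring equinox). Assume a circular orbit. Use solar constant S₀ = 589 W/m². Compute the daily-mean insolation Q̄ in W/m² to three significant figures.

Q̄ ≈ 150 W/m²

Solar declination: sin δ = sin ε · sin λ_s = sin 25.19° × sin 300.6° = -0.36635, so δ = -21.491°.
cos H₀ = −tan(+11.6°) tan(-21.491°) = 0.0808, H₀ = 1.4899 rad.
Bracket: H₀ sin φ sin δ + cos φ cos δ sin H₀ = 1.4899×0.20108×-0.36635 + 0.97958×0.93048×0.99673 = -0.109754 + 0.908499 = 0.798745.
Q̄ = (S₀/π) × [bracket] = (589/π) × 0.798745 = 149.8 W/m².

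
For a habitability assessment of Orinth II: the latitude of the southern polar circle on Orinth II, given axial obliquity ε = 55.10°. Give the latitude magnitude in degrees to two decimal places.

34.90°

The polar circle is the lowest latitude that experiences at least one full rotation of continuous darkness at the northern-summer solstice; it lies at |φ| = 90° − ε = 90° − 55.10° = 34.90°.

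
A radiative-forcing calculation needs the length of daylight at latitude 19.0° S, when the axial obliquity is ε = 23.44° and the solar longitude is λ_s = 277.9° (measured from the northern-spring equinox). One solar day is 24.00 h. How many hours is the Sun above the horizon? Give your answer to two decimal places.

Solar declination: sin δ = sin ε · sin λ_s = sin 23.44° × sin 277.9° = -0.39401, so δ = -23.204°.
cos H₀ = −tan φ · tan δ = −tan(-19.0°) × tan(-23.204°) = -0.1476, so H₀ = 1.7189 rad = 98.49°.
Daylight = 2H₀/(2π) × 24.00 h = (1.7189/π) × 24.00 = 13.13 h.

13.13 h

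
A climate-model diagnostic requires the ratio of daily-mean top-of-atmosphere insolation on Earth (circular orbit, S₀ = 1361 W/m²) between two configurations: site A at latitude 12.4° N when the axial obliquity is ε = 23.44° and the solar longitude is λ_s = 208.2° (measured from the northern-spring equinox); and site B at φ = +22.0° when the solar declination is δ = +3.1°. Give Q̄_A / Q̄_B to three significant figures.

Q̄_A / Q̄_B ≈ 0.936

— Configuration A (φ=+12.4°):
Solar declination: sin δ = sin ε · sin λ_s = sin 23.44° × sin 208.2° = -0.18798, so δ = -10.835°.
cos H₀ = −tan(+12.4°) tan(-10.835°) = 0.0421, H₀ = 1.5287 rad.
Bracket: H₀ sin φ sin δ + cos φ cos δ sin H₀ = 1.5287×0.21474×-0.18798 + 0.97667×0.98217×0.99911 = -0.061709 + 0.958402 = 0.896693.
Q̄ = (S₀/π) × [bracket] = (1361/π) × 0.896693 = 388.47 W/m².
— Configuration B (φ=+22.0°):
cos H₀ = −tan(+22.0°) tan(+3.100°) = -0.0219, H₀ = 1.5927 rad.
Bracket: H₀ sin φ sin δ + cos φ cos δ sin H₀ = 1.5927×0.37461×0.05408 + 0.92718×0.99854×0.99976 = 0.032266 + 0.925604 = 0.957870.
Q̄ = (S₀/π) × [bracket] = (1361/π) × 0.957870 = 414.97 W/m².
Ratio Q̄_A / Q̄_B = 388.47 / 414.97 = 0.9361.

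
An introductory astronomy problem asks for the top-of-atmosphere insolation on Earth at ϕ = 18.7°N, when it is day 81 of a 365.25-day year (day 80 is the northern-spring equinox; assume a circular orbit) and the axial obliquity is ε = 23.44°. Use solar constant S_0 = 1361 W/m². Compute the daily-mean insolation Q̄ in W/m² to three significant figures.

Solar longitude: L_s = 360° × (81 − 80)/365.25 = 0.986°.
sin δ = sin 23.44° × sin 0.986° = 0.00684, so δ = +0.392°.
cos h₀ = −tan(+18.7°) tan(+0.392°) = -0.0023, h₀ = 1.5731 rad.
Bracket: h₀ sin ϕ sin δ + cos ϕ cos δ sin h₀ = 1.5731×0.32061×0.00684 + 0.94721×0.99998×1.00000 = 0.003450 + 0.947191 = 0.950641.
Q̄ = (S_0/π) × [bracket] = (1361/π) × 0.950641 = 411.8 W/m².

Q̄ ≈ 412 W/m²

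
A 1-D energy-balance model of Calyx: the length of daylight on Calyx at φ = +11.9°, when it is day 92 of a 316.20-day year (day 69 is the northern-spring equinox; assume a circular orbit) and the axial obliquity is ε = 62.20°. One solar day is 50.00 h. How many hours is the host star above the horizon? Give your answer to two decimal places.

26.42 h

Solar longitude: λ_s = 360° × (92 − 69)/316.20 = 26.186°.
sin δ = sin 62.20° × sin 26.186° = 0.39035, so δ = +22.976°.
cos H₀ = −tan φ · tan δ = −tan(+11.9°) × tan(+22.976°) = -0.0893, so H₀ = 1.6603 rad = 95.13°.
Daylight = 2H₀/(2π) × 50.00 h = (1.6603/π) × 50.00 = 26.42 h.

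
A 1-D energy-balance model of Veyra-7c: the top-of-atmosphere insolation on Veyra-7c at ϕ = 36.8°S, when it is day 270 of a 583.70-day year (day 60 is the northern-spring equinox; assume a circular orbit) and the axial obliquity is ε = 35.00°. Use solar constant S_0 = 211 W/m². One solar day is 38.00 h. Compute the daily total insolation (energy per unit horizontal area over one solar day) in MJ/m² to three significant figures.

Solar longitude: L_s = 360° × (270 − 60)/583.70 = 129.519°.
sin δ = sin 35.00° × sin 129.519° = 0.44247, so δ = +26.261°.
cos h₀ = −tan(-36.8°) tan(+26.261°) = 0.3691, h₀ = 1.1928 rad.
Bracket: h₀ sin ϕ sin δ + cos ϕ cos δ sin h₀ = 1.1928×-0.59902×0.44247 + 0.80073×0.89678×0.92939 = -0.316150 + 0.667375 = 0.351225.
Q̄ = (S_0/π) × [bracket] = (211/π) × 0.351225 = 23.589 W/m².
Daily total = Q̄ × 38.00 h × 3600 s/h = 23.589 × 38.00 × 3600 / 10⁶ = 3.227 MJ/m².

3.23 MJ/m²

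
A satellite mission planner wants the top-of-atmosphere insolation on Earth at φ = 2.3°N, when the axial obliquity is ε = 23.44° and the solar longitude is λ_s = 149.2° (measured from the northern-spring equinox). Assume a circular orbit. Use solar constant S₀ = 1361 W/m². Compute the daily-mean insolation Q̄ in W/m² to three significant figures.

Q̄ ≈ 429 W/m²

Solar declination: sin δ = sin ε · sin λ_s = sin 23.44° × sin 149.2° = 0.20368, so δ = +11.753°.
cos H₀ = −tan(+2.3°) tan(+11.753°) = -0.0084, H₀ = 1.5792 rad.
Bracket: H₀ sin φ sin δ + cos φ cos δ sin H₀ = 1.5792×0.04013×0.20368 + 0.99919×0.97904×0.99997 = 0.012908 + 0.978218 = 0.991126.
Q̄ = (S₀/π) × [bracket] = (1361/π) × 0.991126 = 429.4 W/m².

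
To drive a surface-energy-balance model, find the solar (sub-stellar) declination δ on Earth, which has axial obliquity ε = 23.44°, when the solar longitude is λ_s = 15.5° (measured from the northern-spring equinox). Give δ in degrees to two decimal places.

sin δ = sin ε · sin λ_s = sin 23.44° × sin 15.5° = 0.106304.
δ = arcsin(0.106304) = +6.10°.

δ = +6.10°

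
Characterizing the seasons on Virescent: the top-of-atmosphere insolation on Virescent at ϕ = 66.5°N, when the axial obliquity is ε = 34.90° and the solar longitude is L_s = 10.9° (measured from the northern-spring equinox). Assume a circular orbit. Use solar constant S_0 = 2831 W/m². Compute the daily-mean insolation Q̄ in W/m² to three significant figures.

Q̄ ≈ 509 W/m²

Solar declination: sin δ = sin ε · sin L_s = sin 34.90° × sin 10.9° = 0.10819, so δ = +6.211°.
cos h₀ = −tan(+66.5°) tan(+6.211°) = -0.2503, h₀ = 1.8238 rad.
Bracket: h₀ sin ϕ sin δ + cos ϕ cos δ sin h₀ = 1.8238×0.91706×0.10819 + 0.39875×0.99413×0.96817 = 0.180951 + 0.383792 = 0.564743.
Q̄ = (S_0/π) × [bracket] = (2831/π) × 0.564743 = 508.9 W/m².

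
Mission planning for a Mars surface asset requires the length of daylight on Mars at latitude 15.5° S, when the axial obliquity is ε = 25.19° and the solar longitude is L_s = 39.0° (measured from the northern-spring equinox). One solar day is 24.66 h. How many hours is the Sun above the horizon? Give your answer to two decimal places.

Solar declination: sin δ = sin ε · sin L_s = sin 25.19° × sin 39.0° = 0.26785, so δ = +15.537°.
cos h₀ = −tan ϕ · tan δ = −tan(-15.5°) × tan(+15.537°) = 0.0771, so h₀ = 1.4936 rad = 85.58°.
Daylight = 2h₀/(2π) × 24.66 h = (1.4936/π) × 24.66 = 11.72 h.

11.72 h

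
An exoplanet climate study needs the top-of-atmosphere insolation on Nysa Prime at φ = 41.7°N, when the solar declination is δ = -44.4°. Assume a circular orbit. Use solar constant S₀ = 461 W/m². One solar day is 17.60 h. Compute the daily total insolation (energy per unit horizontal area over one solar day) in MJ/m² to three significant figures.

cos H₀ = −tan(+41.7°) tan(-44.400°) = 0.8725, H₀ = 0.5105 rad.
Bracket: H₀ sin φ sin δ + cos φ cos δ sin H₀ = 0.5105×0.66523×-0.69966 + 0.74664×0.71447×0.48861 = -0.237604 + 0.260650 = 0.023046.
Q̄ = (S₀/π) × [bracket] = (461/π) × 0.023046 = 3.3818 W/m².
Daily total = Q̄ × 17.60 h × 3600 s/h = 3.3818 × 17.60 × 3600 / 10⁶ = 0.2143 MJ/m².

0.214 MJ/m²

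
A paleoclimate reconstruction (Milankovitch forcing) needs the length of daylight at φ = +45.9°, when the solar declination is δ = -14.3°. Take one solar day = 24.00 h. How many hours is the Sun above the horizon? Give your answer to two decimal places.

cos H₀ = −tan φ · tan δ = −tan(+45.9°) × tan(-14.300°) = 0.2630, so H₀ = 1.3046 rad = 74.75°.
Daylight = 2H₀/(2π) × 24.00 h = (1.3046/π) × 24.00 = 9.97 h.

9.97 h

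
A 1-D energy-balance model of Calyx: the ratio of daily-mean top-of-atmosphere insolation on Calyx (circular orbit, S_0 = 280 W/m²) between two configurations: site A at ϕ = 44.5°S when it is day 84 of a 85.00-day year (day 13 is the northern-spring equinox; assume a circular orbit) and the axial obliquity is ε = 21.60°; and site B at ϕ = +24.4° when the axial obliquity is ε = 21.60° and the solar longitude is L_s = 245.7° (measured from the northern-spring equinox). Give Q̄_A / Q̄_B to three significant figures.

Q̄_A / Q̄_B ≈ 1.63

— Configuration A (ϕ=-44.5°):
Solar longitude: L_s = 360° × (84 − 13)/85.00 = 300.706°.
sin δ = sin 21.60° × sin 300.706° = -0.31651, so δ = -18.452°.
cos h₀ = −tan(-44.5°) tan(-18.452°) = -0.3279, h₀ = 1.9049 rad.
Bracket: h₀ sin ϕ sin δ + cos ϕ cos δ sin h₀ = 1.9049×-0.70091×-0.31651 + 0.71325×0.94859×0.94471 = 0.422593 + 0.639174 = 1.061767.
Q̄ = (S_0/π) × [bracket] = (280/π) × 1.061767 = 94.632 W/m².
— Configuration B (ϕ=+24.4°):
Solar declination: sin δ = sin ε · sin L_s = sin 21.60° × sin 245.7° = -0.33551, so δ = -19.604°.
cos h₀ = −tan(+24.4°) tan(-19.604°) = 0.1616, h₀ = 1.4085 rad.
Bracket: h₀ sin ϕ sin δ + cos ϕ cos δ sin h₀ = 1.4085×0.41310×-0.33551 + 0.91068×0.94204×0.98686 = -0.195217 + 0.846624 = 0.651407.
Q̄ = (S_0/π) × [bracket] = (280/π) × 0.651407 = 58.058 W/m².
Ratio Q̄_A / Q̄_B = 94.632 / 58.058 = 1.630.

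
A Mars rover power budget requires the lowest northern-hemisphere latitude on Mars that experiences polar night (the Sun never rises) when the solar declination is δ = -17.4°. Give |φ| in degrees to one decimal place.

|φ| = 72.6°

Polar night requires cos H₀ = −tan φ tan δ ≥ 1, i.e. tan φ tan δ ≤ −1.
The boundary is |tan φ| · |tan δ| = 1, so |φ| = 90° − |δ| = 90° − 17.4° = 72.6° in the northern hemisphere.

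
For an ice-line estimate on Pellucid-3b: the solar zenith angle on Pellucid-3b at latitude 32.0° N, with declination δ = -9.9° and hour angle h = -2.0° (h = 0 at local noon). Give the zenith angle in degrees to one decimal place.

θ_z = 41.9°

cos θ_z = sin ϕ sin δ + cos ϕ cos δ cos h = -0.091109 + 0.834911 = 0.743802.
θ_z = arccos(0.743802) = 41.9°.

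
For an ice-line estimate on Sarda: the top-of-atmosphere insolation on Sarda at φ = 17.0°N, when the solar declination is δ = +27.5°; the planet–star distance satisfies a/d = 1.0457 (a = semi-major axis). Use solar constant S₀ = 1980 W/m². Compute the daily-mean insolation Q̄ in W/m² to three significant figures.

Q̄ ≈ 738 W/m²

cos H₀ = −tan(+17.0°) tan(+27.500°) = -0.1592, H₀ = 1.7306 rad.
Bracket: H₀ sin φ sin δ + cos φ cos δ sin H₀ = 1.7306×0.29237×0.46175 + 0.95630×0.88701×0.98725 = 0.233634 + 0.837433 = 1.071067.
Inverse-square distance factor (a/d)² = 1.0457² = 1.093488.
Q̄ = (S₀/π) × 1.093488 × [bracket] = (1980/π) × 1.093488 × 1.071067 = 738.2 W/m².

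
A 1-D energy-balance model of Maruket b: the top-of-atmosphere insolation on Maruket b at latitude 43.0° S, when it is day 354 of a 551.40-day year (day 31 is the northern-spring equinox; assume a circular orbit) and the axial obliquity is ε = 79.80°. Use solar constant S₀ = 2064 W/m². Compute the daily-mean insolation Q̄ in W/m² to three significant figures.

Solar longitude: λ_s = 360° × (354 − 31)/551.40 = 210.881°.
sin δ = sin 79.80° × sin 210.881° = -0.50515, so δ = -30.341°.
cos H₀ = −tan(-43.0°) tan(-30.341°) = -0.5458, H₀ = 2.1482 rad.
Bracket: H₀ sin φ sin δ + cos φ cos δ sin H₀ = 2.1482×-0.68200×-0.50515 + 0.73135×0.86303×0.83790 = 0.740081 + 0.528863 = 1.268944.
Q̄ = (S₀/π) × [bracket] = (2064/π) × 1.268944 = 833.7 W/m².

Q̄ ≈ 834 W/m²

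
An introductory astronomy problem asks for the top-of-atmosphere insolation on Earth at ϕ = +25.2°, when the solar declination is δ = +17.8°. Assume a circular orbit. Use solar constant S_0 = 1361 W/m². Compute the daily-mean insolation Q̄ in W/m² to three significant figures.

cos h₀ = −tan(+25.2°) tan(+17.800°) = -0.1511, h₀ = 1.7225 rad.
Bracket: h₀ sin ϕ sin δ + cos ϕ cos δ sin h₀ = 1.7225×0.42578×0.30570 + 0.90483×0.95213×0.98852 = 0.224202 + 0.851626 = 1.075828.
Q̄ = (S_0/π) × [bracket] = (1361/π) × 1.075828 = 466.1 W/m².

Q̄ ≈ 466 W/m²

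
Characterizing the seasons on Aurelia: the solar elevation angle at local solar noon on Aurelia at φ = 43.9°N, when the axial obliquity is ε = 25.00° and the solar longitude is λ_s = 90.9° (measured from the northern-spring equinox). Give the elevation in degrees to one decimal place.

71.1°

Solar declination: sin δ = sin ε · sin λ_s = sin 25.00° × sin 90.9° = 0.42257, so δ = +24.997°.
At local noon the hour angle is zero, so the zenith angle equals |φ − δ| = |+43.9° − (+24.997°)| = 18.903°.
Elevation = 90° − 18.903° = 71.1°.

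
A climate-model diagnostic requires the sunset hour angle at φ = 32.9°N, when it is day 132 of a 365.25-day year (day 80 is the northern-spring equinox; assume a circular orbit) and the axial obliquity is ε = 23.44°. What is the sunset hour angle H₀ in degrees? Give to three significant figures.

H₀ = 102°

Solar longitude: λ_s = 360° × (132 − 80)/365.25 = 51.253°.
sin δ = sin 23.44° × sin 51.253° = 0.31024, so δ = +18.074°.
cos H₀ = −tan φ · tan δ = −tan(+32.9°) × tan(+18.074°) = -0.2111, so H₀ = 1.7835 rad = 102.19°.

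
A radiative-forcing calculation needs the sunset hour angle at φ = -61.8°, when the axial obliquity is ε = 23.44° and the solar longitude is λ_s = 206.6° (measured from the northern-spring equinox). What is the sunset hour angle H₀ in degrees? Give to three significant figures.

H₀ = 110°

Solar declination: sin δ = sin ε · sin λ_s = sin 23.44° × sin 206.6° = -0.17811, so δ = -10.260°.
cos H₀ = −tan φ · tan δ = −tan(-61.8°) × tan(-10.260°) = -0.3376, so H₀ = 1.9151 rad = 109.73°.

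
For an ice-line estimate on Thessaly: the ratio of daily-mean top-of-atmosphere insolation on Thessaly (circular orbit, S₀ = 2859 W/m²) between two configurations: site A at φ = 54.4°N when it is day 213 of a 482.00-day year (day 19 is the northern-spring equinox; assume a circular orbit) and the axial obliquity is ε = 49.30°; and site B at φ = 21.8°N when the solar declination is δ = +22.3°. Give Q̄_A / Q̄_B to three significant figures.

— Configuration A (φ=+54.4°):
Solar longitude: λ_s = 360° × (213 − 19)/482.00 = 144.896°.
sin δ = sin 49.30° × sin 144.896° = 0.43597, so δ = +25.847°.
cos H₀ = −tan(+54.4°) tan(+25.847°) = -0.6767, H₀ = 2.3140 rad.
Bracket: H₀ sin φ sin δ + cos φ cos δ sin H₀ = 2.3140×0.81310×0.43597 + 0.58212×0.89996×0.73630 = 0.820283 + 0.385736 = 1.206019.
Q̄ = (S₀/π) × [bracket] = (2859/π) × 1.206019 = 1097.5 W/m².
— Configuration B (φ=+21.8°):
cos H₀ = −tan(+21.8°) tan(+22.300°) = -0.1640, H₀ = 1.7356 rad.
Bracket: H₀ sin φ sin δ + cos φ cos δ sin H₀ = 1.7356×0.37137×0.37946 + 0.92849×0.92521×0.98645 = 0.244581 + 0.847408 = 1.091989.
Q̄ = (S₀/π) × [bracket] = (2859/π) × 1.091989 = 993.76 W/m².
Ratio Q̄_A / Q̄_B = 1097.5 / 993.76 = 1.104.

Q̄_A / Q̄_B ≈ 1.10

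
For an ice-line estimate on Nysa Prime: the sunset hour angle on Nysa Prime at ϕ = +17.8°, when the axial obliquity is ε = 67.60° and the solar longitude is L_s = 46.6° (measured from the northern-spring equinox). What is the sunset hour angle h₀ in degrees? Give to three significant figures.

h₀ = 107°

Solar declination: sin δ = sin ε · sin L_s = sin 67.60° × sin 46.6° = 0.67175, so δ = +42.202°.
cos h₀ = −tan ϕ · tan δ = −tan(+17.8°) × tan(+42.202°) = -0.2911, so h₀ = 1.8662 rad = 106.93°.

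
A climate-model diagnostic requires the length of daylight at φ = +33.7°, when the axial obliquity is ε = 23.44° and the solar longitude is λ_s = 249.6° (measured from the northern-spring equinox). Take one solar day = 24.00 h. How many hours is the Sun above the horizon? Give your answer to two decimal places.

Solar declination: sin δ = sin ε · sin λ_s = sin 23.44° × sin 249.6° = -0.37284, so δ = -21.891°.
cos H₀ = −tan φ · tan δ = −tan(+33.7°) × tan(-21.891°) = 0.2680, so H₀ = 1.2995 rad = 74.46°.
Daylight = 2H₀/(2π) × 24.00 h = (1.2995/π) × 24.00 = 9.93 h.

9.93 h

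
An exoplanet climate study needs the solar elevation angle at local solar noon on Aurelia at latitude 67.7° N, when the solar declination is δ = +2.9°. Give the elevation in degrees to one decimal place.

25.2°

At local noon the hour angle is zero, so the zenith angle equals |φ − δ| = |+67.7° − (+2.900°)| = 64.800°.
Elevation = 90° − 64.800° = 25.2°.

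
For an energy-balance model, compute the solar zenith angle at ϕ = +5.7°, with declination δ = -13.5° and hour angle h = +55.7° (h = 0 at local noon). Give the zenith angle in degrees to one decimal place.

cos θ_z = sin ϕ sin δ + cos ϕ cos δ cos h = -0.023186 + 0.545246 = 0.522060.
θ_z = arccos(0.522060) = 58.5°.

θ_z = 58.5°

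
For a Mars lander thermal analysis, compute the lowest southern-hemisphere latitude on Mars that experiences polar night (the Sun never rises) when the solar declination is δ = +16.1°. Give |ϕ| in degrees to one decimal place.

|ϕ| = 73.9°

Polar night requires cos h₀ = −tan ϕ tan δ ≥ 1, i.e. tan ϕ tan δ ≤ −1.
The boundary is |tan ϕ| · |tan δ| = 1, so |ϕ| = 90° − |δ| = 90° − 16.1° = 73.9° in the southern hemisphere.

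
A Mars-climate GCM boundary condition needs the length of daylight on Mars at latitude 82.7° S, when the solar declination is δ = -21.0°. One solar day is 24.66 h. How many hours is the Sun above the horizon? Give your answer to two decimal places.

24.66 h

Sunrise equation: cos H₀ = −tan φ · tan δ = -2.9965 ≤ −1, so the Sun never sets (polar day) and H₀ = π.
Daylight = 2H₀/(2π) × 24.66 h = (3.1416/π) × 24.66 = 24.66 h.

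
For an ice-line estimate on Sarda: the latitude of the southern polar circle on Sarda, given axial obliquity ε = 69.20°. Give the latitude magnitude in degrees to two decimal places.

The polar circle is the lowest latitude that experiences at least one full rotation of continuous darkness at the northern-summer solstice; it lies at |φ| = 90° − ε = 90° − 69.20° = 20.80°.

20.80°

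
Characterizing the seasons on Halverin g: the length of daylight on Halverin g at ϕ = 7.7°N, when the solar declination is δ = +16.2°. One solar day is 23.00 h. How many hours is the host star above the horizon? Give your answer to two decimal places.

11.79 h

cos h₀ = −tan ϕ · tan δ = −tan(+7.7°) × tan(+16.200°) = -0.0393, so h₀ = 1.6101 rad = 92.25°.
Daylight = 2h₀/(2π) × 23.00 h = (1.6101/π) × 23.00 = 11.79 h.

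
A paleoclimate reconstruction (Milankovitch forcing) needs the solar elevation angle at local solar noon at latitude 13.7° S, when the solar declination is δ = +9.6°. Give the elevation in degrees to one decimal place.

At local noon the hour angle is zero, so the zenith angle equals |ϕ − δ| = |-13.7° − (+9.600°)| = 23.300°.
Elevation = 90° − 23.300° = 66.7°.

66.7°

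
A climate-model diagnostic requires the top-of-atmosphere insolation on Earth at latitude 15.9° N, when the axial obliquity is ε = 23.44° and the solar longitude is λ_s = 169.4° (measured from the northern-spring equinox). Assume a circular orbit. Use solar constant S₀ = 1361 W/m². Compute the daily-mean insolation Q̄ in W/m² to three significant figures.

Q̄ ≈ 429 W/m²

Solar declination: sin δ = sin ε · sin λ_s = sin 23.44° × sin 169.4° = 0.07317, so δ = +4.196°.
cos H₀ = −tan(+15.9°) tan(+4.196°) = -0.0209, H₀ = 1.5917 rad.
Bracket: H₀ sin φ sin δ + cos φ cos δ sin H₀ = 1.5917×0.27396×0.07317 + 0.96174×0.99732×0.99978 = 0.031907 + 0.958952 = 0.990859.
Q̄ = (S₀/π) × [bracket] = (1361/π) × 0.990859 = 429.3 W/m².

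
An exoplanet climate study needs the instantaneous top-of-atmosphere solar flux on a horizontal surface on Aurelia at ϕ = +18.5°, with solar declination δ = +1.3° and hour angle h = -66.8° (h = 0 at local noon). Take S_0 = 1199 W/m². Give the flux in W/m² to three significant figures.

cos θ_z = sin ϕ sin δ + cos ϕ cos δ cos h = 0.007199 + 0.373488 = 0.380687.
Flux = S_0 · cos θ_z = 1199 × 0.380687 = 456.4 W/m².

456 W/m²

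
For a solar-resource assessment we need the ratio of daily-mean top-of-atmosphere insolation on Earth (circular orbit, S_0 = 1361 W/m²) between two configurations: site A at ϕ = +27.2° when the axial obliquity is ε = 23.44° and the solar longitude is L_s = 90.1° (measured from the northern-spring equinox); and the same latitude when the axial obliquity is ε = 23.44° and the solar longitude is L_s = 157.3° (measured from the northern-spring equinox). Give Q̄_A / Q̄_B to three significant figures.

Q̄_A / Q̄_B ≈ 1.13

— Configuration A (ϕ=+27.2°):
Solar declination: sin δ = sin ε · sin L_s = sin 23.44° × sin 90.1° = 0.39779, so δ = +23.440°.
cos h₀ = −tan(+27.2°) tan(+23.440°) = -0.2228, h₀ = 1.7955 rad.
Bracket: h₀ sin ϕ sin δ + cos ϕ cos δ sin h₀ = 1.7955×0.45710×0.39779 + 0.88942×0.91748×0.97486 = 0.326475 + 0.795510 = 1.121985.
Q̄ = (S_0/π) × [bracket] = (1361/π) × 1.121985 = 486.07 W/m².
— Configuration B (ϕ=+27.2°):
Solar declination: sin δ = sin ε · sin L_s = sin 23.44° × sin 157.3° = 0.15351, so δ = +8.830°.
cos h₀ = −tan(+27.2°) tan(+8.830°) = -0.0798, h₀ = 1.6507 rad.
Bracket: h₀ sin ϕ sin δ + cos ϕ cos δ sin h₀ = 1.6507×0.45710×0.15351 + 0.88942×0.98815×0.99681 = 0.115829 + 0.876077 = 0.991906.
Q̄ = (S_0/π) × [bracket] = (1361/π) × 0.991906 = 429.71 W/m².
Ratio Q̄_A / Q̄_B = 486.07 / 429.71 = 1.131.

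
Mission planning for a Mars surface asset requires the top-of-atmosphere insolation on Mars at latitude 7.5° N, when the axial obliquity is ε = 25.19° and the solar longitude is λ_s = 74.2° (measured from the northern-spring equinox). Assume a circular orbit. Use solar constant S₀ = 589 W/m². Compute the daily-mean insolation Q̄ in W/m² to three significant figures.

Solar declination: sin δ = sin ε · sin λ_s = sin 25.19° × sin 74.2° = 0.40954, so δ = +24.176°.
cos H₀ = −tan(+7.5°) tan(+24.176°) = -0.0591, H₀ = 1.6299 rad.
Bracket: H₀ sin φ sin δ + cos φ cos δ sin H₀ = 1.6299×0.13053×0.40954 + 0.99144×0.91229×0.99825 = 0.087130 + 0.902898 = 0.990028.
Q̄ = (S₀/π) × [bracket] = (589/π) × 0.990028 = 185.6 W/m².

Q̄ ≈ 186 W/m²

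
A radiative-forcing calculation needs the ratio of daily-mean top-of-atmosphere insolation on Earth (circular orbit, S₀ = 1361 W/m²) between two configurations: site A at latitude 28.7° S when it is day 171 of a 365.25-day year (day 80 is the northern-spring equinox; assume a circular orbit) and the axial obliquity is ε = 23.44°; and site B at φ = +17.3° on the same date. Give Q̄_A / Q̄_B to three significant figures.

— Configuration A (φ=-28.7°):
Solar longitude: λ_s = 360° × (171 − 80)/365.25 = 89.692°.
sin δ = sin 23.44° × sin 89.692° = 0.39778, so δ = +23.440°.
cos H₀ = −tan(-28.7°) tan(+23.440°) = 0.2374, H₀ = 1.3311 rad.
Bracket: H₀ sin φ sin δ + cos φ cos δ sin H₀ = 1.3311×-0.48022×0.39778 + 0.87715×0.91748×0.97142 = -0.254269 + 0.781767 = 0.527498.
Q̄ = (S₀/π) × [bracket] = (1361/π) × 0.527498 = 228.52 W/m².
— Configuration B (φ=+17.3°):
cos H₀ = −tan(+17.3°) tan(+23.440°) = -0.1350, H₀ = 1.7062 rad.
Bracket: H₀ sin φ sin δ + cos φ cos δ sin H₀ = 1.7062×0.29737×0.39778 + 0.95476×0.91748×0.99084 = 0.201823 + 0.867949 = 1.069772.
Q̄ = (S₀/π) × [bracket] = (1361/π) × 1.069772 = 463.45 W/m².
Ratio Q̄_A / Q̄_B = 228.52 / 463.45 = 0.4931.

Q̄_A / Q̄_B ≈ 0.493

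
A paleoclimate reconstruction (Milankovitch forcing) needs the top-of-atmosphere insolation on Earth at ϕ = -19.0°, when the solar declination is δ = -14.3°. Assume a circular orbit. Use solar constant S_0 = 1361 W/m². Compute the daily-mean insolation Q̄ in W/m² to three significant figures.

Q̄ ≈ 453 W/m²

cos h₀ = −tan(-19.0°) tan(-14.300°) = -0.0878, h₀ = 1.6587 rad.
Bracket: h₀ sin ϕ sin δ + cos ϕ cos δ sin h₀ = 1.6587×-0.32557×-0.24700 + 0.94552×0.96902×0.99614 = 0.133386 + 0.912691 = 1.046077.
Q̄ = (S_0/π) × [bracket] = (1361/π) × 1.046077 = 453.2 W/m².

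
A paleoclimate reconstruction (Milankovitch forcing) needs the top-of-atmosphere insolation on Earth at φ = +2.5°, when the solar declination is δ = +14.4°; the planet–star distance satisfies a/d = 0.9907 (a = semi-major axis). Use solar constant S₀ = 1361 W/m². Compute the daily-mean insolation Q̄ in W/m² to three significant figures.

cos H₀ = −tan(+2.5°) tan(+14.400°) = -0.0112, H₀ = 1.5820 rad.
Bracket: H₀ sin φ sin δ + cos φ cos δ sin H₀ = 1.5820×0.04362×0.24869 + 0.99905×0.96858×0.99994 = 0.017161 + 0.967602 = 0.984763.
Inverse-square distance factor (a/d)² = 0.9907² = 0.981486.
Q̄ = (S₀/π) × 0.981486 × [bracket] = (1361/π) × 0.981486 × 0.984763 = 418.7 W/m².

Q̄ ≈ 419 W/m²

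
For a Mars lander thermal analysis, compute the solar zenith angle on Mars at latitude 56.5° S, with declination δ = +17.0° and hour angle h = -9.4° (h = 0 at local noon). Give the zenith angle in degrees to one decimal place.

θ_z = 73.9°

cos θ_z = sin ϕ sin δ + cos ϕ cos δ cos h = -0.243805 + 0.520732 = 0.276927.
θ_z = arccos(0.276927) = 73.9°.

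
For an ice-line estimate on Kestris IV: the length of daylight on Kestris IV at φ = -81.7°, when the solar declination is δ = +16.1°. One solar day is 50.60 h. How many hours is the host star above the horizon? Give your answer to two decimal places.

cos H₀ = −tan φ · tan δ = 1.9785 ≥ 1, so the host star never rises (polar night) and H₀ = 0.
Daylight = 2H₀/(2π) × 50.60 h = (0.0000/π) × 50.60 = 0.00 h.

0.00 h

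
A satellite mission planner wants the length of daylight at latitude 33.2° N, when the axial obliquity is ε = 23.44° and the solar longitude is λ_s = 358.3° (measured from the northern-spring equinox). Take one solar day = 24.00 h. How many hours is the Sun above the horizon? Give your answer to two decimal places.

11.94 h

Solar declination: sin δ = sin ε · sin λ_s = sin 23.44° × sin 358.3° = -0.01180, so δ = -0.676°.
cos H₀ = −tan φ · tan δ = −tan(+33.2°) × tan(-0.676°) = 0.0077, so H₀ = 1.5631 rad = 89.56°.
Daylight = 2H₀/(2π) × 24.00 h = (1.5631/π) × 24.00 = 11.94 h.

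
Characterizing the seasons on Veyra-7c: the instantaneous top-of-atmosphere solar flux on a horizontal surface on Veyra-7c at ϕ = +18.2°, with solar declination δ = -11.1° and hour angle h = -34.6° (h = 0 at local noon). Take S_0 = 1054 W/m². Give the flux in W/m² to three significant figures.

745 W/m²

cos θ_z = sin ϕ sin δ + cos ϕ cos δ cos h = -0.060131 + 0.767328 = 0.707197.
Flux = S_0 · cos θ_z = 1054 × 0.707197 = 745.4 W/m².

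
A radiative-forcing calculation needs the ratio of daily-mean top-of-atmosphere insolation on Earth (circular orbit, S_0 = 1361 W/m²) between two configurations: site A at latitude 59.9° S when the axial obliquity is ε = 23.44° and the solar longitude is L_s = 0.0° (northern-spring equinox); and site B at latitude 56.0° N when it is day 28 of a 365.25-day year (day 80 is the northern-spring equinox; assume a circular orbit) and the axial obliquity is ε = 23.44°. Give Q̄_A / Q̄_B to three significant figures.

Q̄_A / Q̄_B ≈ 2.62

— Configuration A (ϕ=-59.9°):
Solar declination: sin δ = sin ε · sin L_s = sin 23.44° × sin 0.0° = 0.00000, so δ = +0.000°.
cos h₀ = −tan(-59.9°) tan(+0.000°) = 0.0000, h₀ = 1.5708 rad.
Bracket: h₀ sin ϕ sin δ + cos ϕ cos δ sin h₀ = 1.5708×-0.86515×0.00000 + 0.50151×1.00000×1.00000 = -0.000000 + 0.501510 = 0.501510.
Q̄ = (S_0/π) × [bracket] = (1361/π) × 0.501510 = 217.26 W/m².
— Configuration B (ϕ=+56.0°):
Solar longitude: L_s = 360° × (28 − 80)/365.25 = -51.253°, i.e. -51.253° + 360° = 308.747°.
sin δ = sin 23.44° × sin 308.747° = -0.31024, so δ = -18.074°.
cos h₀ = −tan(+56.0°) tan(-18.074°) = 0.4838, h₀ = 1.0658 rad.
Bracket: h₀ sin ϕ sin δ + cos ϕ cos δ sin h₀ = 1.0658×0.82904×-0.31024 + 0.55919×0.95066×0.87517 = -0.274125 + 0.465240 = 0.191115.
Q̄ = (S_0/π) × [bracket] = (1361/π) × 0.191115 = 82.795 W/m².
Ratio Q̄_A / Q̄_B = 217.26 / 82.795 = 2.624.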